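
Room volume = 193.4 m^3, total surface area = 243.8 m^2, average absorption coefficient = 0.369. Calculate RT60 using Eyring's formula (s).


Given values:
  V = 193.4 m^3, S = 243.8 m^2, alpha = 0.369
Formula: RT60 = 0.161 * V / (-S * ln(1 - alpha))
Compute ln(1 - 0.369) = ln(0.631) = -0.460449
Denominator: -243.8 * -0.460449 = 112.2575
Numerator: 0.161 * 193.4 = 31.1374
RT60 = 31.1374 / 112.2575 = 0.277

0.277 s


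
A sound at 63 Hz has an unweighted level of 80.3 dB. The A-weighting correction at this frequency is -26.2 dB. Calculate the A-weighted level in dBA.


Given values:
  SPL = 80.3 dB
  A-weighting at 63 Hz = -26.2 dB
Formula: L_A = SPL + A_weight
L_A = 80.3 + (-26.2)
L_A = 54.1

54.1 dBA


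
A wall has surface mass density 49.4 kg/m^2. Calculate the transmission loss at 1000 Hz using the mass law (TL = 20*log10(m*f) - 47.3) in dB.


Given values:
  m = 49.4 kg/m^2, f = 1000 Hz
Formula: TL = 20 * log10(m * f) - 47.3
Compute m * f = 49.4 * 1000 = 49400.0
Compute log10(49400.0) = 4.693727
Compute 20 * 4.693727 = 93.8745
TL = 93.8745 - 47.3 = 46.57

46.57 dB


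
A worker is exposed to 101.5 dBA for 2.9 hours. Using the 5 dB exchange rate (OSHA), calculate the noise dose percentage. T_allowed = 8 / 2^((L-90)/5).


Given values:
  L = 101.5 dBA, T = 2.9 hours
Formula: T_allowed = 8 / 2^((L - 90) / 5)
Compute exponent: (101.5 - 90) / 5 = 2.3
Compute 2^(2.3) = 4.924578
T_allowed = 8 / 4.924578 = 1.624505 hours
Dose = (T / T_allowed) * 100
Dose = (2.9 / 1.624505) * 100 = 178.52

178.52 %


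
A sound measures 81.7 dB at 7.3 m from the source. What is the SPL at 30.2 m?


Given values:
  SPL1 = 81.7 dB, r1 = 7.3 m, r2 = 30.2 m
Formula: SPL2 = SPL1 - 20 * log10(r2 / r1)
Compute ratio: r2 / r1 = 30.2 / 7.3 = 4.137
Compute log10: log10(4.137) = 0.616686
Compute drop: 20 * 0.616686 = 12.3337
SPL2 = 81.7 - 12.3337 = 69.37

69.37 dB


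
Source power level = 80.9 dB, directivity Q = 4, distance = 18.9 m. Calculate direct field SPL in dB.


Given values:
  Lw = 80.9 dB, Q = 4, r = 18.9 m
Formula: SPL = Lw + 10 * log10(Q / (4 * pi * r^2))
Compute 4 * pi * r^2 = 4 * pi * 18.9^2 = 4488.8332
Compute Q / denom = 4 / 4488.8332 = 0.0008911
Compute 10 * log10(0.0008911) = -30.5007
SPL = 80.9 + (-30.5007) = 50.4

50.4 dB


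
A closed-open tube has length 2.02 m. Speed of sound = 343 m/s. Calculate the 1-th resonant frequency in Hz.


Given values:
  Tube type: closed-open, L = 2.02 m, c = 343 m/s, n = 1
Formula: f_n = (2n - 1) * c / (4 * L)
Compute 2n - 1 = 2*1 - 1 = 1
Compute 4 * L = 4 * 2.02 = 8.08
f = 1 * 343 / 8.08
f = 42.45

42.45 Hz


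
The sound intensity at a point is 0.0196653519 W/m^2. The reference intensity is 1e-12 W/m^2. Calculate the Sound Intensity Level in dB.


Given values:
  I = 0.0196653519 W/m^2
  I_ref = 1e-12 W/m^2
Formula: SIL = 10 * log10(I / I_ref)
Compute ratio: I / I_ref = 19665351900
Compute log10: log10(19665351900) = 10.293702
Multiply: SIL = 10 * 10.293702 = 102.94

102.94 dB


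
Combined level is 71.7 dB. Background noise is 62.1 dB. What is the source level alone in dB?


Given values:
  L_total = 71.7 dB, L_bg = 62.1 dB
Formula: L_source = 10 * log10(10^(L_total/10) - 10^(L_bg/10))
Convert to linear:
  10^(71.7/10) = 14791083.8817
  10^(62.1/10) = 1621810.0974
Difference: 14791083.8817 - 1621810.0974 = 13169273.7843
L_source = 10 * log10(13169273.7843) = 71.2

71.2 dB


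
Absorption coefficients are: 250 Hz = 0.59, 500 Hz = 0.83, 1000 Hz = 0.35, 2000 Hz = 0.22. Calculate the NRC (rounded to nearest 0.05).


Given values:
  a_250 = 0.59, a_500 = 0.83
  a_1000 = 0.35, a_2000 = 0.22
Formula: NRC = (a250 + a500 + a1000 + a2000) / 4
Sum = 0.59 + 0.83 + 0.35 + 0.22 = 1.99
NRC = 1.99 / 4 = 0.4975
Rounded to nearest 0.05: 0.5

0.5


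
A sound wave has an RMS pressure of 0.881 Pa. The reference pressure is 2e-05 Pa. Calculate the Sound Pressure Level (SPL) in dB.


Given values:
  p = 0.881 Pa
  p_ref = 2e-05 Pa
Formula: SPL = 20 * log10(p / p_ref)
Compute ratio: p / p_ref = 0.881 / 2e-05 = 44050
Compute log10: log10(44050) = 4.643946
Multiply: SPL = 20 * 4.643946 = 92.88

92.88 dB


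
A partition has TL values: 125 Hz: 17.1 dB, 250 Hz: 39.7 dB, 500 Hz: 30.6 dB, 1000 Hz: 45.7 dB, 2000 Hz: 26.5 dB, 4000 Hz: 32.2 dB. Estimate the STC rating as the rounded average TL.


Given TL values at each frequency:
  125 Hz: 17.1 dB
  250 Hz: 39.7 dB
  500 Hz: 30.6 dB
  1000 Hz: 45.7 dB
  2000 Hz: 26.5 dB
  4000 Hz: 32.2 dB
Formula: STC ~ round(average of TL values)
Sum = 17.1 + 39.7 + 30.6 + 45.7 + 26.5 + 32.2 = 191.8
Average = 191.8 / 6 = 31.97
Rounded: 32

32


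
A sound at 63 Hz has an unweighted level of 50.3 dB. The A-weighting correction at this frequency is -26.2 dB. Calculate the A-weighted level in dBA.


Given values:
  SPL = 50.3 dB
  A-weighting at 63 Hz = -26.2 dB
Formula: L_A = SPL + A_weight
L_A = 50.3 + (-26.2)
L_A = 24.1

24.1 dBA


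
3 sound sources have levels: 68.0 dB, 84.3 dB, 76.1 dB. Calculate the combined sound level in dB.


Formula: L_total = 10 * log10( sum(10^(Li/10)) )
  Source 1: 10^(68.0/10) = 6309573.4448
  Source 2: 10^(84.3/10) = 269153480.3927
  Source 3: 10^(76.1/10) = 40738027.7804
Sum of linear values = 316201081.6179
L_total = 10 * log10(316201081.6179) = 85.0

85.0 dB


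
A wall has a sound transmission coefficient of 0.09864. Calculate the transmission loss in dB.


Given values:
  tau = 0.09864
Formula: TL = 10 * log10(1 / tau)
Compute 1 / tau = 1 / 0.09864 = 10.1379
Compute log10(10.1379) = 1.005948
TL = 10 * 1.005948 = 10.06

10.06 dB


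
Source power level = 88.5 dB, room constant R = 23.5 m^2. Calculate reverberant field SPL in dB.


Given values:
  Lw = 88.5 dB, R = 23.5 m^2
Formula: SPL = Lw + 10 * log10(4 / R)
Compute 4 / R = 4 / 23.5 = 0.170213
Compute 10 * log10(0.170213) = -7.6901
SPL = 88.5 + (-7.6901) = 80.81

80.81 dB


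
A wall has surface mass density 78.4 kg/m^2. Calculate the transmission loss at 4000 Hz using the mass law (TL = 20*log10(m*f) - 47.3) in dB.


Given values:
  m = 78.4 kg/m^2, f = 4000 Hz
Formula: TL = 20 * log10(m * f) - 47.3
Compute m * f = 78.4 * 4000 = 313600.0
Compute log10(313600.0) = 5.496376
Compute 20 * 5.496376 = 109.9275
TL = 109.9275 - 47.3 = 62.63

62.63 dB


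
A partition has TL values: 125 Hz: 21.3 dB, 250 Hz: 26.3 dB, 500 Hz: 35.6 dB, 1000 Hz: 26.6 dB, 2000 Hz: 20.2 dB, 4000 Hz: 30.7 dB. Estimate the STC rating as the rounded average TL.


Given TL values at each frequency:
  125 Hz: 21.3 dB
  250 Hz: 26.3 dB
  500 Hz: 35.6 dB
  1000 Hz: 26.6 dB
  2000 Hz: 20.2 dB
  4000 Hz: 30.7 dB
Formula: STC ~ round(average of TL values)
Sum = 21.3 + 26.3 + 35.6 + 26.6 + 20.2 + 30.7 = 160.7
Average = 160.7 / 6 = 26.78
Rounded: 27

27


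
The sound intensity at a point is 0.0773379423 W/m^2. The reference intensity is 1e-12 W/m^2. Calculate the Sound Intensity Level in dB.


Given values:
  I = 0.0773379423 W/m^2
  I_ref = 1e-12 W/m^2
Formula: SIL = 10 * log10(I / I_ref)
Compute ratio: I / I_ref = 77337942300
Compute log10: log10(77337942300) = 10.888393
Multiply: SIL = 10 * 10.888393 = 108.88

108.88 dB


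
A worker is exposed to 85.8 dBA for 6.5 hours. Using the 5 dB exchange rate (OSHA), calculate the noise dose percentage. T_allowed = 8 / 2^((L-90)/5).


Given values:
  L = 85.8 dBA, T = 6.5 hours
Formula: T_allowed = 8 / 2^((L - 90) / 5)
Compute exponent: (85.8 - 90) / 5 = -0.84
Compute 2^(-0.84) = 0.558644
T_allowed = 8 / 0.558644 = 14.32039 hours
Dose = (T / T_allowed) * 100
Dose = (6.5 / 14.32039) * 100 = 45.39

45.39 %


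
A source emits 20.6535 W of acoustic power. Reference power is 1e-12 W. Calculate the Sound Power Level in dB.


Given values:
  W = 20.6535 W
  W_ref = 1e-12 W
Formula: SWL = 10 * log10(W / W_ref)
Compute ratio: W / W_ref = 20653500000000
Compute log10: log10(20653500000000) = 13.314994
Multiply: SWL = 10 * 13.314994 = 133.15

133.15 dB


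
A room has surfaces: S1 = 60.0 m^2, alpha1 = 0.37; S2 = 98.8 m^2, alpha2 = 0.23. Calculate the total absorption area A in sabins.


Given surfaces:
  Surface 1: 60.0 * 0.37 = 22.2
  Surface 2: 98.8 * 0.23 = 22.724
Formula: A = sum(Si * alpha_i)
A = 22.2 + 22.724
A = 44.92

44.92 sabins


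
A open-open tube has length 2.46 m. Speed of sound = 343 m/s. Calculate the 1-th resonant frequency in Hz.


Given values:
  Tube type: open-open, L = 2.46 m, c = 343 m/s, n = 1
Formula: f_n = n * c / (2 * L)
Compute 2 * L = 2 * 2.46 = 4.92
f = 1 * 343 / 4.92
f = 69.72

69.72 Hz


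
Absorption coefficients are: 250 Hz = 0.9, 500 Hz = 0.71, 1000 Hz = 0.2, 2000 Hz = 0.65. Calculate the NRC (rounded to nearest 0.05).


Given values:
  a_250 = 0.9, a_500 = 0.71
  a_1000 = 0.2, a_2000 = 0.65
Formula: NRC = (a250 + a500 + a1000 + a2000) / 4
Sum = 0.9 + 0.71 + 0.2 + 0.65 = 2.46
NRC = 2.46 / 4 = 0.615
Rounded to nearest 0.05: 0.6

0.6


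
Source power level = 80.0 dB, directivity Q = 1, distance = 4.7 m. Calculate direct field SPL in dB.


Given values:
  Lw = 80.0 dB, Q = 1, r = 4.7 m
Formula: SPL = Lw + 10 * log10(Q / (4 * pi * r^2))
Compute 4 * pi * r^2 = 4 * pi * 4.7^2 = 277.5911
Compute Q / denom = 1 / 277.5911 = 0.00360242
Compute 10 * log10(0.00360242) = -24.4341
SPL = 80.0 + (-24.4341) = 55.57

55.57 dB


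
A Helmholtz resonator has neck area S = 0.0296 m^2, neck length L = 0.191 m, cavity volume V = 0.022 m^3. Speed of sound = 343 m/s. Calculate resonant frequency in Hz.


Given values:
  S = 0.0296 m^2, L = 0.191 m, V = 0.022 m^3, c = 343 m/s
Formula: f = (c / (2*pi)) * sqrt(S / (V * L))
Compute V * L = 0.022 * 0.191 = 0.004202
Compute S / (V * L) = 0.0296 / 0.004202 = 7.0443
Compute sqrt(7.0443) = 2.65411
Compute c / (2*pi) = 343 / 6.283185 = 54.590148
f = 54.590148 * 2.65411 = 144.89

144.89 Hz


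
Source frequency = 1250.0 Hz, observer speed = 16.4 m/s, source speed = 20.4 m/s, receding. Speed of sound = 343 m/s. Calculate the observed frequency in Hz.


Given values:
  f_s = 1250.0 Hz, v_o = 16.4 m/s, v_s = 20.4 m/s
  Direction: receding
Formula: f_o = f_s * (c - v_o) / (c + v_s)
Numerator: c - v_o = 343 - 16.4 = 326.6
Denominator: c + v_s = 343 + 20.4 = 363.4
f_o = 1250.0 * 326.6 / 363.4 = 1123.42

1123.42 Hz


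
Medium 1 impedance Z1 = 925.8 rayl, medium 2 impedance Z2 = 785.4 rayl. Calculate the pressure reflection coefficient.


Given values:
  Z1 = 925.8 rayl, Z2 = 785.4 rayl
Formula: R = (Z2 - Z1) / (Z2 + Z1)
Numerator: Z2 - Z1 = 785.4 - 925.8 = -140.4
Denominator: Z2 + Z1 = 785.4 + 925.8 = 1711.2
R = -140.4 / 1711.2 = -0.082

-0.082


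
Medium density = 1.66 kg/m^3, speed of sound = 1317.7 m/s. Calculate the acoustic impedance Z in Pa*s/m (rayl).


Given values:
  rho = 1.66 kg/m^3
  c = 1317.7 m/s
Formula: Z = rho * c
Z = 1.66 * 1317.7
Z = 2187.38

2187.38 rayl


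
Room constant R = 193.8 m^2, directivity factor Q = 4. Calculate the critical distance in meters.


Given values:
  R = 193.8 m^2, Q = 4
Formula: d_c = 0.141 * sqrt(Q * R)
Compute Q * R = 4 * 193.8 = 775.2
Compute sqrt(775.2) = 27.8424
d_c = 0.141 * 27.8424 = 3.926

3.926 m


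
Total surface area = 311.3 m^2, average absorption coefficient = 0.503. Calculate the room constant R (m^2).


Given values:
  S = 311.3 m^2, alpha = 0.503
Formula: R = S * alpha / (1 - alpha)
Numerator: 311.3 * 0.503 = 156.5839
Denominator: 1 - 0.503 = 0.497
R = 156.5839 / 0.497 = 315.06

315.06 m^2


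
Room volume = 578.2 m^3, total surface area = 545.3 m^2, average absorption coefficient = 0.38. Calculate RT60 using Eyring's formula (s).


Given values:
  V = 578.2 m^3, S = 545.3 m^2, alpha = 0.38
Formula: RT60 = 0.161 * V / (-S * ln(1 - alpha))
Compute ln(1 - 0.38) = ln(0.62) = -0.478036
Denominator: -545.3 * -0.478036 = 260.673
Numerator: 0.161 * 578.2 = 93.0902
RT60 = 93.0902 / 260.673 = 0.357

0.357 s


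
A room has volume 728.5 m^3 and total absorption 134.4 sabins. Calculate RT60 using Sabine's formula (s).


Given values:
  V = 728.5 m^3
  A = 134.4 sabins
Formula: RT60 = 0.161 * V / A
Numerator: 0.161 * 728.5 = 117.2885
RT60 = 117.2885 / 134.4 = 0.873

0.873 s


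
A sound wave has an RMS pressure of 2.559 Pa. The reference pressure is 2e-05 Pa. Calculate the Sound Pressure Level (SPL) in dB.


Given values:
  p = 2.559 Pa
  p_ref = 2e-05 Pa
Formula: SPL = 20 * log10(p / p_ref)
Compute ratio: p / p_ref = 2.559 / 2e-05 = 127950
Compute log10: log10(127950) = 5.10704
Multiply: SPL = 20 * 5.10704 = 102.14

102.14 dB


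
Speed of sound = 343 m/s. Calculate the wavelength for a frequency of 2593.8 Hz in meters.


Given values:
  c = 343 m/s, f = 2593.8 Hz
Formula: lambda = c / f
lambda = 343 / 2593.8
lambda = 0.1322

0.1322 m


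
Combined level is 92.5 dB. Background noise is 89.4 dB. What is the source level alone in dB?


Given values:
  L_total = 92.5 dB, L_bg = 89.4 dB
Formula: L_source = 10 * log10(10^(L_total/10) - 10^(L_bg/10))
Convert to linear:
  10^(92.5/10) = 1778279410.0389
  10^(89.4/10) = 870963589.9561
Difference: 1778279410.0389 - 870963589.9561 = 907315820.0828
L_source = 10 * log10(907315820.0828) = 89.58

89.58 dB


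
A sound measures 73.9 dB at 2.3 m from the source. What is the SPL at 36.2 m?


Given values:
  SPL1 = 73.9 dB, r1 = 2.3 m, r2 = 36.2 m
Formula: SPL2 = SPL1 - 20 * log10(r2 / r1)
Compute ratio: r2 / r1 = 36.2 / 2.3 = 15.7391
Compute log10: log10(15.7391) = 1.19698
Compute drop: 20 * 1.19698 = 23.9396
SPL2 = 73.9 - 23.9396 = 49.96

49.96 dB


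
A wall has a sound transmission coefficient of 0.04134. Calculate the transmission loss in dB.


Given values:
  tau = 0.04134
Formula: TL = 10 * log10(1 / tau)
Compute 1 / tau = 1 / 0.04134 = 24.1896
Compute log10(24.1896) = 1.383629
TL = 10 * 1.383629 = 13.84

13.84 dB


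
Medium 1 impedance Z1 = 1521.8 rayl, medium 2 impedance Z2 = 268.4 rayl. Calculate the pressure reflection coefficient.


Given values:
  Z1 = 1521.8 rayl, Z2 = 268.4 rayl
Formula: R = (Z2 - Z1) / (Z2 + Z1)
Numerator: Z2 - Z1 = 268.4 - 1521.8 = -1253.4
Denominator: Z2 + Z1 = 268.4 + 1521.8 = 1790.2
R = -1253.4 / 1790.2 = -0.7001

-0.7001


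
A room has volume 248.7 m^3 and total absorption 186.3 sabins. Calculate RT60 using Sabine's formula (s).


Given values:
  V = 248.7 m^3
  A = 186.3 sabins
Formula: RT60 = 0.161 * V / A
Numerator: 0.161 * 248.7 = 40.0407
RT60 = 40.0407 / 186.3 = 0.215

0.215 s


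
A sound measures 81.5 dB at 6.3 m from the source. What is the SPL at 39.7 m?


Given values:
  SPL1 = 81.5 dB, r1 = 6.3 m, r2 = 39.7 m
Formula: SPL2 = SPL1 - 20 * log10(r2 / r1)
Compute ratio: r2 / r1 = 39.7 / 6.3 = 6.3016
Compute log10: log10(6.3016) = 0.799451
Compute drop: 20 * 0.799451 = 15.989
SPL2 = 81.5 - 15.989 = 65.51

65.51 dB


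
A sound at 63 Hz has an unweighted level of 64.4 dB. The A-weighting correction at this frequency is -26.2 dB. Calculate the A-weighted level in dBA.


Given values:
  SPL = 64.4 dB
  A-weighting at 63 Hz = -26.2 dB
Formula: L_A = SPL + A_weight
L_A = 64.4 + (-26.2)
L_A = 38.2

38.2 dBA


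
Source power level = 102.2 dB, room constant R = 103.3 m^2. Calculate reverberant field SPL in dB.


Given values:
  Lw = 102.2 dB, R = 103.3 m^2
Formula: SPL = Lw + 10 * log10(4 / R)
Compute 4 / R = 4 / 103.3 = 0.038722
Compute 10 * log10(0.038722) = -14.1204
SPL = 102.2 + (-14.1204) = 88.08

88.08 dB


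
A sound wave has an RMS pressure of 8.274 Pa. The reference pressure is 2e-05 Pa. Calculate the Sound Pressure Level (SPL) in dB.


Given values:
  p = 8.274 Pa
  p_ref = 2e-05 Pa
Formula: SPL = 20 * log10(p / p_ref)
Compute ratio: p / p_ref = 8.274 / 2e-05 = 413700
Compute log10: log10(413700) = 5.616686
Multiply: SPL = 20 * 5.616686 = 112.33

112.33 dB


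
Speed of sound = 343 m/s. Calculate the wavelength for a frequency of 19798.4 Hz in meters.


Given values:
  c = 343 m/s, f = 19798.4 Hz
Formula: lambda = c / f
lambda = 343 / 19798.4
lambda = 0.0173

0.0173 m


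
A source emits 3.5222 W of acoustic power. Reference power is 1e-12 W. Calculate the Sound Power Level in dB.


Given values:
  W = 3.5222 W
  W_ref = 1e-12 W
Formula: SWL = 10 * log10(W / W_ref)
Compute ratio: W / W_ref = 3522200000000
Compute log10: log10(3522200000000) = 12.546814
Multiply: SWL = 10 * 12.546814 = 125.47

125.47 dB


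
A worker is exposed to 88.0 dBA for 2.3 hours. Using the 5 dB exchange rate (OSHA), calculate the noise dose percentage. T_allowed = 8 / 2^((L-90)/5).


Given values:
  L = 88.0 dBA, T = 2.3 hours
Formula: T_allowed = 8 / 2^((L - 90) / 5)
Compute exponent: (88.0 - 90) / 5 = -0.4
Compute 2^(-0.4) = 0.757858
T_allowed = 8 / 0.757858 = 10.556067 hours
Dose = (T / T_allowed) * 100
Dose = (2.3 / 10.556067) * 100 = 21.79

21.79 %


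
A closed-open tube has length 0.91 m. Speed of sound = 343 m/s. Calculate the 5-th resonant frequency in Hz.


Given values:
  Tube type: closed-open, L = 0.91 m, c = 343 m/s, n = 5
Formula: f_n = (2n - 1) * c / (4 * L)
Compute 2n - 1 = 2*5 - 1 = 9
Compute 4 * L = 4 * 0.91 = 3.64
f = 9 * 343 / 3.64
f = 848.08

848.08 Hz


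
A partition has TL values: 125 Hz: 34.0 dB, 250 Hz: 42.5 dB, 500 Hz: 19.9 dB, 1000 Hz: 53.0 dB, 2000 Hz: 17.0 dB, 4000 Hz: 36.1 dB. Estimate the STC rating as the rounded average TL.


Given TL values at each frequency:
  125 Hz: 34.0 dB
  250 Hz: 42.5 dB
  500 Hz: 19.9 dB
  1000 Hz: 53.0 dB
  2000 Hz: 17.0 dB
  4000 Hz: 36.1 dB
Formula: STC ~ round(average of TL values)
Sum = 34.0 + 42.5 + 19.9 + 53.0 + 17.0 + 36.1 = 202.5
Average = 202.5 / 6 = 33.75
Rounded: 34

34


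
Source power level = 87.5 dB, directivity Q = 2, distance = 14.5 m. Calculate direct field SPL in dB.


Given values:
  Lw = 87.5 dB, Q = 2, r = 14.5 m
Formula: SPL = Lw + 10 * log10(Q / (4 * pi * r^2))
Compute 4 * pi * r^2 = 4 * pi * 14.5^2 = 2642.0794
Compute Q / denom = 2 / 2642.0794 = 0.00075698
Compute 10 * log10(0.00075698) = -31.2092
SPL = 87.5 + (-31.2092) = 56.29

56.29 dB


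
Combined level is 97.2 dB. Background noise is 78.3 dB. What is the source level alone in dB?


Given values:
  L_total = 97.2 dB, L_bg = 78.3 dB
Formula: L_source = 10 * log10(10^(L_total/10) - 10^(L_bg/10))
Convert to linear:
  10^(97.2/10) = 5248074602.4977
  10^(78.3/10) = 67608297.5392
Difference: 5248074602.4977 - 67608297.5392 = 5180466304.9585
L_source = 10 * log10(5180466304.9585) = 97.14

97.14 dB


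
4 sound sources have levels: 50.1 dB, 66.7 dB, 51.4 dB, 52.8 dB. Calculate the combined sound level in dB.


Formula: L_total = 10 * log10( sum(10^(Li/10)) )
  Source 1: 10^(50.1/10) = 102329.2992
  Source 2: 10^(66.7/10) = 4677351.4129
  Source 3: 10^(51.4/10) = 138038.4265
  Source 4: 10^(52.8/10) = 190546.0718
Sum of linear values = 5108265.2104
L_total = 10 * log10(5108265.2104) = 67.08

67.08 dB


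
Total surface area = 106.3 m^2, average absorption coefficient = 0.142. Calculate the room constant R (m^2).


Given values:
  S = 106.3 m^2, alpha = 0.142
Formula: R = S * alpha / (1 - alpha)
Numerator: 106.3 * 0.142 = 15.0946
Denominator: 1 - 0.142 = 0.858
R = 15.0946 / 0.858 = 17.59

17.59 m^2


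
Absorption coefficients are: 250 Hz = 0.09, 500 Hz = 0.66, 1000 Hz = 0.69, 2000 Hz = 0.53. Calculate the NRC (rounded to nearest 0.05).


Given values:
  a_250 = 0.09, a_500 = 0.66
  a_1000 = 0.69, a_2000 = 0.53
Formula: NRC = (a250 + a500 + a1000 + a2000) / 4
Sum = 0.09 + 0.66 + 0.69 + 0.53 = 1.97
NRC = 1.97 / 4 = 0.4925
Rounded to nearest 0.05: 0.5

0.5


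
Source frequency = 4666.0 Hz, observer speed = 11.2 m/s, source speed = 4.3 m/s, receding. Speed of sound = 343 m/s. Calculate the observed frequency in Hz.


Given values:
  f_s = 4666.0 Hz, v_o = 11.2 m/s, v_s = 4.3 m/s
  Direction: receding
Formula: f_o = f_s * (c - v_o) / (c + v_s)
Numerator: c - v_o = 343 - 11.2 = 331.8
Denominator: c + v_s = 343 + 4.3 = 347.3
f_o = 4666.0 * 331.8 / 347.3 = 4457.76

4457.76 Hz


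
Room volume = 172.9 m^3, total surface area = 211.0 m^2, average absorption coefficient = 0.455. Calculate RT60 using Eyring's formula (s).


Given values:
  V = 172.9 m^3, S = 211.0 m^2, alpha = 0.455
Formula: RT60 = 0.161 * V / (-S * ln(1 - alpha))
Compute ln(1 - 0.455) = ln(0.545) = -0.606969
Denominator: -211.0 * -0.606969 = 128.0705
Numerator: 0.161 * 172.9 = 27.8369
RT60 = 27.8369 / 128.0705 = 0.217

0.217 s


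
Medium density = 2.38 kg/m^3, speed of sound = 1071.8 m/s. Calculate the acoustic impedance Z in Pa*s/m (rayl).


Given values:
  rho = 2.38 kg/m^3
  c = 1071.8 m/s
Formula: Z = rho * c
Z = 2.38 * 1071.8
Z = 2550.88

2550.88 rayl


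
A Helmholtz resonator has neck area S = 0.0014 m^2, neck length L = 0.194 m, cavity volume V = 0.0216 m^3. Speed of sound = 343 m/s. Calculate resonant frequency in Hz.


Given values:
  S = 0.0014 m^2, L = 0.194 m, V = 0.0216 m^3, c = 343 m/s
Formula: f = (c / (2*pi)) * sqrt(S / (V * L))
Compute V * L = 0.0216 * 0.194 = 0.0041904
Compute S / (V * L) = 0.0014 / 0.0041904 = 0.3341
Compute sqrt(0.3341) = 0.578014
Compute c / (2*pi) = 343 / 6.283185 = 54.590148
f = 54.590148 * 0.578014 = 31.55

31.55 Hz


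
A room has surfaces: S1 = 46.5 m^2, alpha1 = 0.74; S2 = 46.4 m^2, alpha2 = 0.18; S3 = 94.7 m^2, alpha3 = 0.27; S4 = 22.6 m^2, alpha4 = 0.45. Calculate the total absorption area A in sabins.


Given surfaces:
  Surface 1: 46.5 * 0.74 = 34.41
  Surface 2: 46.4 * 0.18 = 8.352
  Surface 3: 94.7 * 0.27 = 25.569
  Surface 4: 22.6 * 0.45 = 10.17
Formula: A = sum(Si * alpha_i)
A = 34.41 + 8.352 + 25.569 + 10.17
A = 78.5

78.5 sabins


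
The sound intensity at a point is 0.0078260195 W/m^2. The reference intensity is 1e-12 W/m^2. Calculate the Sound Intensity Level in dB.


Given values:
  I = 0.0078260195 W/m^2
  I_ref = 1e-12 W/m^2
Formula: SIL = 10 * log10(I / I_ref)
Compute ratio: I / I_ref = 7826019500
Compute log10: log10(7826019500) = 9.893541
Multiply: SIL = 10 * 9.893541 = 98.94

98.94 dB


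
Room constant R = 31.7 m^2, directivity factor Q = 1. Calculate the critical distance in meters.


Given values:
  R = 31.7 m^2, Q = 1
Formula: d_c = 0.141 * sqrt(Q * R)
Compute Q * R = 1 * 31.7 = 31.7
Compute sqrt(31.7) = 5.6303
d_c = 0.141 * 5.6303 = 0.794

0.794 m


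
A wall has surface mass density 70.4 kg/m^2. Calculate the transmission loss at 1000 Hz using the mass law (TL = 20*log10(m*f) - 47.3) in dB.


Given values:
  m = 70.4 kg/m^2, f = 1000 Hz
Formula: TL = 20 * log10(m * f) - 47.3
Compute m * f = 70.4 * 1000 = 70400.0
Compute log10(70400.0) = 4.847573
Compute 20 * 4.847573 = 96.9515
TL = 96.9515 - 47.3 = 49.65

49.65 dB


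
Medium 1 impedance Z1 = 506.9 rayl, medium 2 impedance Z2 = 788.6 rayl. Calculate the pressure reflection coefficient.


Given values:
  Z1 = 506.9 rayl, Z2 = 788.6 rayl
Formula: R = (Z2 - Z1) / (Z2 + Z1)
Numerator: Z2 - Z1 = 788.6 - 506.9 = 281.7
Denominator: Z2 + Z1 = 788.6 + 506.9 = 1295.5
R = 281.7 / 1295.5 = 0.2174

0.2174


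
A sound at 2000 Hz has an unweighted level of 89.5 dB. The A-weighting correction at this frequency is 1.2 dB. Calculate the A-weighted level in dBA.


Given values:
  SPL = 89.5 dB
  A-weighting at 2000 Hz = 1.2 dB
Formula: L_A = SPL + A_weight
L_A = 89.5 + (1.2)
L_A = 90.7

90.7 dBA


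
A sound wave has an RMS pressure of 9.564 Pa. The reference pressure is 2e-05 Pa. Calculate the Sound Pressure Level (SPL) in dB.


Given values:
  p = 9.564 Pa
  p_ref = 2e-05 Pa
Formula: SPL = 20 * log10(p / p_ref)
Compute ratio: p / p_ref = 9.564 / 2e-05 = 478200
Compute log10: log10(478200) = 5.67961
Multiply: SPL = 20 * 5.67961 = 113.59

113.59 dB


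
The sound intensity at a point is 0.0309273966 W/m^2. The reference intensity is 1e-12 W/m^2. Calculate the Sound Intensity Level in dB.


Given values:
  I = 0.0309273966 W/m^2
  I_ref = 1e-12 W/m^2
Formula: SIL = 10 * log10(I / I_ref)
Compute ratio: I / I_ref = 30927396600
Compute log10: log10(30927396600) = 10.490343
Multiply: SIL = 10 * 10.490343 = 104.9

104.9 dB


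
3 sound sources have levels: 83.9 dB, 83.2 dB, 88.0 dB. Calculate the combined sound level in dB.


Formula: L_total = 10 * log10( sum(10^(Li/10)) )
  Source 1: 10^(83.9/10) = 245470891.5685
  Source 2: 10^(83.2/10) = 208929613.0854
  Source 3: 10^(88.0/10) = 630957344.4802
Sum of linear values = 1085357849.1341
L_total = 10 * log10(1085357849.1341) = 90.36

90.36 dB


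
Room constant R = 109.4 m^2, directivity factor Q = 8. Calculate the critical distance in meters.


Given values:
  R = 109.4 m^2, Q = 8
Formula: d_c = 0.141 * sqrt(Q * R)
Compute Q * R = 8 * 109.4 = 875.2
Compute sqrt(875.2) = 29.5838
d_c = 0.141 * 29.5838 = 4.171

4.171 m


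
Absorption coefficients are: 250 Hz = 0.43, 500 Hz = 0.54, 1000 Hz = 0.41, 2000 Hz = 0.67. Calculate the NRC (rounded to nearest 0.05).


Given values:
  a_250 = 0.43, a_500 = 0.54
  a_1000 = 0.41, a_2000 = 0.67
Formula: NRC = (a250 + a500 + a1000 + a2000) / 4
Sum = 0.43 + 0.54 + 0.41 + 0.67 = 2.05
NRC = 2.05 / 4 = 0.5125
Rounded to nearest 0.05: 0.5

0.5


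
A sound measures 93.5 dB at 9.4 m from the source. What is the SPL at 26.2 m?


Given values:
  SPL1 = 93.5 dB, r1 = 9.4 m, r2 = 26.2 m
Formula: SPL2 = SPL1 - 20 * log10(r2 / r1)
Compute ratio: r2 / r1 = 26.2 / 9.4 = 2.7872
Compute log10: log10(2.7872) = 0.445168
Compute drop: 20 * 0.445168 = 8.9034
SPL2 = 93.5 - 8.9034 = 84.6

84.6 dB


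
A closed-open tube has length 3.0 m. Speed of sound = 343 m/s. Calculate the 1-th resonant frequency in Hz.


Given values:
  Tube type: closed-open, L = 3.0 m, c = 343 m/s, n = 1
Formula: f_n = (2n - 1) * c / (4 * L)
Compute 2n - 1 = 2*1 - 1 = 1
Compute 4 * L = 4 * 3.0 = 12.0
f = 1 * 343 / 12.0
f = 28.58

28.58 Hz


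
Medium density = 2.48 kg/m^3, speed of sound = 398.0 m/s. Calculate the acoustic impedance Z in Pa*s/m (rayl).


Given values:
  rho = 2.48 kg/m^3
  c = 398.0 m/s
Formula: Z = rho * c
Z = 2.48 * 398.0
Z = 987.04

987.04 rayl


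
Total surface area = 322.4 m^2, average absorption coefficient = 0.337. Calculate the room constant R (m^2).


Given values:
  S = 322.4 m^2, alpha = 0.337
Formula: R = S * alpha / (1 - alpha)
Numerator: 322.4 * 0.337 = 108.6488
Denominator: 1 - 0.337 = 0.663
R = 108.6488 / 0.663 = 163.87

163.87 m^2


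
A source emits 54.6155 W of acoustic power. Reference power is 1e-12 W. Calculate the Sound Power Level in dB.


Given values:
  W = 54.6155 W
  W_ref = 1e-12 W
Formula: SWL = 10 * log10(W / W_ref)
Compute ratio: W / W_ref = 54615500000000
Compute log10: log10(54615500000000) = 13.737316
Multiply: SWL = 10 * 13.737316 = 137.37

137.37 dB


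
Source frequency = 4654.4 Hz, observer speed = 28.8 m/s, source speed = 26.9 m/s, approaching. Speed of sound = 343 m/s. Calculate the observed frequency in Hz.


Given values:
  f_s = 4654.4 Hz, v_o = 28.8 m/s, v_s = 26.9 m/s
  Direction: approaching
Formula: f_o = f_s * (c + v_o) / (c - v_s)
Numerator: c + v_o = 343 + 28.8 = 371.8
Denominator: c - v_s = 343 - 26.9 = 316.1
f_o = 4654.4 * 371.8 / 316.1 = 5474.55

5474.55 Hz


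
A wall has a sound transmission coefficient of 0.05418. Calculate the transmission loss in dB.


Given values:
  tau = 0.05418
Formula: TL = 10 * log10(1 / tau)
Compute 1 / tau = 1 / 0.05418 = 18.457
Compute log10(18.457) = 1.266161
TL = 10 * 1.266161 = 12.66

12.66 dB


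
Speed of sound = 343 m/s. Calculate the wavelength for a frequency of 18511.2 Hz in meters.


Given values:
  c = 343 m/s, f = 18511.2 Hz
Formula: lambda = c / f
lambda = 343 / 18511.2
lambda = 0.0185

0.0185 m


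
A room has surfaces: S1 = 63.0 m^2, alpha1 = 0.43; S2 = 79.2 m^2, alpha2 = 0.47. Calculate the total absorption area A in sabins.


Given surfaces:
  Surface 1: 63.0 * 0.43 = 27.09
  Surface 2: 79.2 * 0.47 = 37.224
Formula: A = sum(Si * alpha_i)
A = 27.09 + 37.224
A = 64.31

64.31 sabins


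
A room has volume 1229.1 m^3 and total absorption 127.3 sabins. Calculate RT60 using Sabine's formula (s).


Given values:
  V = 1229.1 m^3
  A = 127.3 sabins
Formula: RT60 = 0.161 * V / A
Numerator: 0.161 * 1229.1 = 197.8851
RT60 = 197.8851 / 127.3 = 1.554

1.554 s


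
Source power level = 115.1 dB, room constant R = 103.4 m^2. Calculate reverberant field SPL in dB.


Given values:
  Lw = 115.1 dB, R = 103.4 m^2
Formula: SPL = Lw + 10 * log10(4 / R)
Compute 4 / R = 4 / 103.4 = 0.038685
Compute 10 * log10(0.038685) = -14.1246
SPL = 115.1 + (-14.1246) = 100.98

100.98 dB


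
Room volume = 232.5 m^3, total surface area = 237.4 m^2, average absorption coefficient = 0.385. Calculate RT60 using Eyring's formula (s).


Given values:
  V = 232.5 m^3, S = 237.4 m^2, alpha = 0.385
Formula: RT60 = 0.161 * V / (-S * ln(1 - alpha))
Compute ln(1 - 0.385) = ln(0.615) = -0.486133
Denominator: -237.4 * -0.486133 = 115.408
Numerator: 0.161 * 232.5 = 37.4325
RT60 = 37.4325 / 115.408 = 0.324

0.324 s


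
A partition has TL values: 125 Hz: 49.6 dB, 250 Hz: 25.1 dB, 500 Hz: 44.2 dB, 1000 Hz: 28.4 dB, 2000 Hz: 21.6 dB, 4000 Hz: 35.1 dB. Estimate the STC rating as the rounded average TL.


Given TL values at each frequency:
  125 Hz: 49.6 dB
  250 Hz: 25.1 dB
  500 Hz: 44.2 dB
  1000 Hz: 28.4 dB
  2000 Hz: 21.6 dB
  4000 Hz: 35.1 dB
Formula: STC ~ round(average of TL values)
Sum = 49.6 + 25.1 + 44.2 + 28.4 + 21.6 + 35.1 = 204.0
Average = 204.0 / 6 = 34.0
Rounded: 34

34


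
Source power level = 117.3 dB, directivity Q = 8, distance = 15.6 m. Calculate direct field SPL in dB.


Given values:
  Lw = 117.3 dB, Q = 8, r = 15.6 m
Formula: SPL = Lw + 10 * log10(Q / (4 * pi * r^2))
Compute 4 * pi * r^2 = 4 * pi * 15.6^2 = 3058.152
Compute Q / denom = 8 / 3058.152 = 0.00261596
Compute 10 * log10(0.00261596) = -25.8237
SPL = 117.3 + (-25.8237) = 91.48

91.48 dB


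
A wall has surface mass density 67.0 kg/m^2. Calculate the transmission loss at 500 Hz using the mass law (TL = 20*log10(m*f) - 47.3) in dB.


Given values:
  m = 67.0 kg/m^2, f = 500 Hz
Formula: TL = 20 * log10(m * f) - 47.3
Compute m * f = 67.0 * 500 = 33500.0
Compute log10(33500.0) = 4.525045
Compute 20 * 4.525045 = 90.5009
TL = 90.5009 - 47.3 = 43.2

43.2 dB


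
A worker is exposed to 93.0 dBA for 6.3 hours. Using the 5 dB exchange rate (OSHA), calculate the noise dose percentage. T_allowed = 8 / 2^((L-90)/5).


Given values:
  L = 93.0 dBA, T = 6.3 hours
Formula: T_allowed = 8 / 2^((L - 90) / 5)
Compute exponent: (93.0 - 90) / 5 = 0.6
Compute 2^(0.6) = 1.515717
T_allowed = 8 / 1.515717 = 5.27803 hours
Dose = (T / T_allowed) * 100
Dose = (6.3 / 5.27803) * 100 = 119.36

119.36 %


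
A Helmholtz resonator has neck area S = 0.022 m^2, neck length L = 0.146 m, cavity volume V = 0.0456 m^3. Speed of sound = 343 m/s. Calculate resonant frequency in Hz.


Given values:
  S = 0.022 m^2, L = 0.146 m, V = 0.0456 m^3, c = 343 m/s
Formula: f = (c / (2*pi)) * sqrt(S / (V * L))
Compute V * L = 0.0456 * 0.146 = 0.0066576
Compute S / (V * L) = 0.022 / 0.0066576 = 3.3045
Compute sqrt(3.3045) = 1.817828
Compute c / (2*pi) = 343 / 6.283185 = 54.590148
f = 54.590148 * 1.817828 = 99.24

99.24 Hz


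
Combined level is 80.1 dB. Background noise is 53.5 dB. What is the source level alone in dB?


Given values:
  L_total = 80.1 dB, L_bg = 53.5 dB
Formula: L_source = 10 * log10(10^(L_total/10) - 10^(L_bg/10))
Convert to linear:
  10^(80.1/10) = 102329299.2281
  10^(53.5/10) = 223872.1139
Difference: 102329299.2281 - 223872.1139 = 102105427.1142
L_source = 10 * log10(102105427.1142) = 80.09

80.09 dB


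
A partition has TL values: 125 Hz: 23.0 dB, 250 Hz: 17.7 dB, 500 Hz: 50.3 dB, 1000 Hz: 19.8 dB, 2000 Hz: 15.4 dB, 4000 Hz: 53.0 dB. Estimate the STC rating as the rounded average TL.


Given TL values at each frequency:
  125 Hz: 23.0 dB
  250 Hz: 17.7 dB
  500 Hz: 50.3 dB
  1000 Hz: 19.8 dB
  2000 Hz: 15.4 dB
  4000 Hz: 53.0 dB
Formula: STC ~ round(average of TL values)
Sum = 23.0 + 17.7 + 50.3 + 19.8 + 15.4 + 53.0 = 179.2
Average = 179.2 / 6 = 29.87
Rounded: 30

30


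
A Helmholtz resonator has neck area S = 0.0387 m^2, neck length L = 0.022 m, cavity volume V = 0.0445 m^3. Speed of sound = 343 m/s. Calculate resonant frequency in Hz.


Given values:
  S = 0.0387 m^2, L = 0.022 m, V = 0.0445 m^3, c = 343 m/s
Formula: f = (c / (2*pi)) * sqrt(S / (V * L))
Compute V * L = 0.0445 * 0.022 = 0.000979
Compute S / (V * L) = 0.0387 / 0.000979 = 39.5301
Compute sqrt(39.5301) = 6.287297
Compute c / (2*pi) = 343 / 6.283185 = 54.590148
f = 54.590148 * 6.287297 = 343.22

343.22 Hz


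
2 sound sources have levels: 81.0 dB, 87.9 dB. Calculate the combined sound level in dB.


Formula: L_total = 10 * log10( sum(10^(Li/10)) )
  Source 1: 10^(81.0/10) = 125892541.1794
  Source 2: 10^(87.9/10) = 616595001.8615
Sum of linear values = 742487543.0409
L_total = 10 * log10(742487543.0409) = 88.71

88.71 dB


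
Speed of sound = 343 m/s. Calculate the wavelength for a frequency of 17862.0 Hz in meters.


Given values:
  c = 343 m/s, f = 17862.0 Hz
Formula: lambda = c / f
lambda = 343 / 17862.0
lambda = 0.0192

0.0192 m


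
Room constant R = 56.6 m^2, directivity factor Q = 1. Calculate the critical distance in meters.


Given values:
  R = 56.6 m^2, Q = 1
Formula: d_c = 0.141 * sqrt(Q * R)
Compute Q * R = 1 * 56.6 = 56.6
Compute sqrt(56.6) = 7.5233
d_c = 0.141 * 7.5233 = 1.061

1.061 m


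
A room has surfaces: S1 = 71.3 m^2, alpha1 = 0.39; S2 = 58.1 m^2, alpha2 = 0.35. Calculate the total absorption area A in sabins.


Given surfaces:
  Surface 1: 71.3 * 0.39 = 27.807
  Surface 2: 58.1 * 0.35 = 20.335
Formula: A = sum(Si * alpha_i)
A = 27.807 + 20.335
A = 48.14

48.14 sabins


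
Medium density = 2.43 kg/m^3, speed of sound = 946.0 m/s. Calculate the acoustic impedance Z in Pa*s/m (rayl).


Given values:
  rho = 2.43 kg/m^3
  c = 946.0 m/s
Formula: Z = rho * c
Z = 2.43 * 946.0
Z = 2298.78

2298.78 rayl


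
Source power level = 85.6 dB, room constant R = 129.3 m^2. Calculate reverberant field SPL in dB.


Given values:
  Lw = 85.6 dB, R = 129.3 m^2
Formula: SPL = Lw + 10 * log10(4 / R)
Compute 4 / R = 4 / 129.3 = 0.030936
Compute 10 * log10(0.030936) = -15.0954
SPL = 85.6 + (-15.0954) = 70.5

70.5 dB


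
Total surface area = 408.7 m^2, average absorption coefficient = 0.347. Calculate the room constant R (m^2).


Given values:
  S = 408.7 m^2, alpha = 0.347
Formula: R = S * alpha / (1 - alpha)
Numerator: 408.7 * 0.347 = 141.8189
Denominator: 1 - 0.347 = 0.653
R = 141.8189 / 0.653 = 217.18

217.18 m^2


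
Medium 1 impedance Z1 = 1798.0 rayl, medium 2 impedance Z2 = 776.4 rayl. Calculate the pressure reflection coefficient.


Given values:
  Z1 = 1798.0 rayl, Z2 = 776.4 rayl
Formula: R = (Z2 - Z1) / (Z2 + Z1)
Numerator: Z2 - Z1 = 776.4 - 1798.0 = -1021.6
Denominator: Z2 + Z1 = 776.4 + 1798.0 = 2574.4
R = -1021.6 / 2574.4 = -0.3968

-0.3968


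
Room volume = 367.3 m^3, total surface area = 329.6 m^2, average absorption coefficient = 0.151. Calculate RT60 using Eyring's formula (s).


Given values:
  V = 367.3 m^3, S = 329.6 m^2, alpha = 0.151
Formula: RT60 = 0.161 * V / (-S * ln(1 - alpha))
Compute ln(1 - 0.151) = ln(0.849) = -0.163696
Denominator: -329.6 * -0.163696 = 53.9542
Numerator: 0.161 * 367.3 = 59.1353
RT60 = 59.1353 / 53.9542 = 1.096

1.096 s


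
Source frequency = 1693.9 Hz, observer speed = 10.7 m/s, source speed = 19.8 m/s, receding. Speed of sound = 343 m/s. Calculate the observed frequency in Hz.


Given values:
  f_s = 1693.9 Hz, v_o = 10.7 m/s, v_s = 19.8 m/s
  Direction: receding
Formula: f_o = f_s * (c - v_o) / (c + v_s)
Numerator: c - v_o = 343 - 10.7 = 332.3
Denominator: c + v_s = 343 + 19.8 = 362.8
f_o = 1693.9 * 332.3 / 362.8 = 1551.5

1551.5 Hz


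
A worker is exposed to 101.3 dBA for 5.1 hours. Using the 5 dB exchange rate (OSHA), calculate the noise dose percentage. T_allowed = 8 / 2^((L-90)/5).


Given values:
  L = 101.3 dBA, T = 5.1 hours
Formula: T_allowed = 8 / 2^((L - 90) / 5)
Compute exponent: (101.3 - 90) / 5 = 2.26
Compute 2^(2.26) = 4.789915
T_allowed = 8 / 4.789915 = 1.670176 hours
Dose = (T / T_allowed) * 100
Dose = (5.1 / 1.670176) * 100 = 305.36

305.36 %


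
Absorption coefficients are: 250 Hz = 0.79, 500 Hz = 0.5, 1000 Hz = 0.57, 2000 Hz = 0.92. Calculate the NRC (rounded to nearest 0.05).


Given values:
  a_250 = 0.79, a_500 = 0.5
  a_1000 = 0.57, a_2000 = 0.92
Formula: NRC = (a250 + a500 + a1000 + a2000) / 4
Sum = 0.79 + 0.5 + 0.57 + 0.92 = 2.78
NRC = 2.78 / 4 = 0.695
Rounded to nearest 0.05: 0.7

0.7


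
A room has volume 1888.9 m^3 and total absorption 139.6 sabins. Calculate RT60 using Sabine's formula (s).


Given values:
  V = 1888.9 m^3
  A = 139.6 sabins
Formula: RT60 = 0.161 * V / A
Numerator: 0.161 * 1888.9 = 304.1129
RT60 = 304.1129 / 139.6 = 2.178

2.178 s


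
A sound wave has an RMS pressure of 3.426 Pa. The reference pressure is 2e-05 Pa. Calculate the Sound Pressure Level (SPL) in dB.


Given values:
  p = 3.426 Pa
  p_ref = 2e-05 Pa
Formula: SPL = 20 * log10(p / p_ref)
Compute ratio: p / p_ref = 3.426 / 2e-05 = 171300
Compute log10: log10(171300) = 5.233757
Multiply: SPL = 20 * 5.233757 = 104.68

104.68 dB


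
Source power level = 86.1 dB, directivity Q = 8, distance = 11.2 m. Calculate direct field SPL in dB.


Given values:
  Lw = 86.1 dB, Q = 8, r = 11.2 m
Formula: SPL = Lw + 10 * log10(Q / (4 * pi * r^2))
Compute 4 * pi * r^2 = 4 * pi * 11.2^2 = 1576.3255
Compute Q / denom = 8 / 1576.3255 = 0.00507509
Compute 10 * log10(0.00507509) = -22.9456
SPL = 86.1 + (-22.9456) = 63.15

63.15 dB


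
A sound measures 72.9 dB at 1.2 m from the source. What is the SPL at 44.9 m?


Given values:
  SPL1 = 72.9 dB, r1 = 1.2 m, r2 = 44.9 m
Formula: SPL2 = SPL1 - 20 * log10(r2 / r1)
Compute ratio: r2 / r1 = 44.9 / 1.2 = 37.4167
Compute log10: log10(37.4167) = 1.573065
Compute drop: 20 * 1.573065 = 31.4613
SPL2 = 72.9 - 31.4613 = 41.44

41.44 dB


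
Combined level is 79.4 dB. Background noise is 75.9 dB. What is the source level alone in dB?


Given values:
  L_total = 79.4 dB, L_bg = 75.9 dB
Formula: L_source = 10 * log10(10^(L_total/10) - 10^(L_bg/10))
Convert to linear:
  10^(79.4/10) = 87096358.9956
  10^(75.9/10) = 38904514.4994
Difference: 87096358.9956 - 38904514.4994 = 48191844.4962
L_source = 10 * log10(48191844.4962) = 76.83

76.83 dB


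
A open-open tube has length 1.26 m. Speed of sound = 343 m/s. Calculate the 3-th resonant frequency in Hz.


Given values:
  Tube type: open-open, L = 1.26 m, c = 343 m/s, n = 3
Formula: f_n = n * c / (2 * L)
Compute 2 * L = 2 * 1.26 = 2.52
f = 3 * 343 / 2.52
f = 408.33

408.33 Hz


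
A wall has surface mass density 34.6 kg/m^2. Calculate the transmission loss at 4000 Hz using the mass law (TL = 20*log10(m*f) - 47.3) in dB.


Given values:
  m = 34.6 kg/m^2, f = 4000 Hz
Formula: TL = 20 * log10(m * f) - 47.3
Compute m * f = 34.6 * 4000 = 138400.0
Compute log10(138400.0) = 5.141136
Compute 20 * 5.141136 = 102.8227
TL = 102.8227 - 47.3 = 55.52

55.52 dB


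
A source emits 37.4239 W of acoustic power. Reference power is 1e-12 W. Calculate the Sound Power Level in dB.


Given values:
  W = 37.4239 W
  W_ref = 1e-12 W
Formula: SWL = 10 * log10(W / W_ref)
Compute ratio: W / W_ref = 37423900000000
Compute log10: log10(37423900000000) = 13.573149
Multiply: SWL = 10 * 13.573149 = 135.73

135.73 dB


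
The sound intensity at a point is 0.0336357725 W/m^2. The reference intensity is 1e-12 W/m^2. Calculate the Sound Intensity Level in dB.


Given values:
  I = 0.0336357725 W/m^2
  I_ref = 1e-12 W/m^2
Formula: SIL = 10 * log10(I / I_ref)
Compute ratio: I / I_ref = 33635772500
Compute log10: log10(33635772500) = 10.526801
Multiply: SIL = 10 * 10.526801 = 105.27

105.27 dB


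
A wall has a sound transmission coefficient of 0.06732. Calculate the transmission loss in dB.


Given values:
  tau = 0.06732
Formula: TL = 10 * log10(1 / tau)
Compute 1 / tau = 1 / 0.06732 = 14.8544
Compute log10(14.8544) = 1.171855
TL = 10 * 1.171855 = 11.72

11.72 dB


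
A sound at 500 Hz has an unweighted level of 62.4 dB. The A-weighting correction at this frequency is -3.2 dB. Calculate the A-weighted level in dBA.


Given values:
  SPL = 62.4 dB
  A-weighting at 500 Hz = -3.2 dB
Formula: L_A = SPL + A_weight
L_A = 62.4 + (-3.2)
L_A = 59.2

59.2 dBA
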